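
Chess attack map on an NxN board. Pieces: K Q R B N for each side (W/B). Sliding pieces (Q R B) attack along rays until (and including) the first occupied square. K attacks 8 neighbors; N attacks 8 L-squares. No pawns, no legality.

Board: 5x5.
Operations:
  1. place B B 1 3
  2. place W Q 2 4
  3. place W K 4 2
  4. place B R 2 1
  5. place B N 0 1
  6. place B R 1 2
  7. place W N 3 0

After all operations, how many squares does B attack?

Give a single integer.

Answer: 15

Derivation:
Op 1: place BB@(1,3)
Op 2: place WQ@(2,4)
Op 3: place WK@(4,2)
Op 4: place BR@(2,1)
Op 5: place BN@(0,1)
Op 6: place BR@(1,2)
Op 7: place WN@(3,0)
Per-piece attacks for B:
  BN@(0,1): attacks (1,3) (2,2) (2,0)
  BR@(1,2): attacks (1,3) (1,1) (1,0) (2,2) (3,2) (4,2) (0,2) [ray(0,1) blocked at (1,3); ray(1,0) blocked at (4,2)]
  BB@(1,3): attacks (2,4) (2,2) (3,1) (4,0) (0,4) (0,2) [ray(1,1) blocked at (2,4)]
  BR@(2,1): attacks (2,2) (2,3) (2,4) (2,0) (3,1) (4,1) (1,1) (0,1) [ray(0,1) blocked at (2,4); ray(-1,0) blocked at (0,1)]
Union (15 distinct): (0,1) (0,2) (0,4) (1,0) (1,1) (1,3) (2,0) (2,2) (2,3) (2,4) (3,1) (3,2) (4,0) (4,1) (4,2)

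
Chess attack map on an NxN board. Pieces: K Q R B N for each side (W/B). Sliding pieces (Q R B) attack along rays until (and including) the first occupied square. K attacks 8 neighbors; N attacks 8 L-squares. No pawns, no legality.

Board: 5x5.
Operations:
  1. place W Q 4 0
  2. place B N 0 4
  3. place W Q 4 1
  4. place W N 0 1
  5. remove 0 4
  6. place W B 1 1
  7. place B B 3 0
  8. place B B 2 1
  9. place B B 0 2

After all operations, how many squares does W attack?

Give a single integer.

Op 1: place WQ@(4,0)
Op 2: place BN@(0,4)
Op 3: place WQ@(4,1)
Op 4: place WN@(0,1)
Op 5: remove (0,4)
Op 6: place WB@(1,1)
Op 7: place BB@(3,0)
Op 8: place BB@(2,1)
Op 9: place BB@(0,2)
Per-piece attacks for W:
  WN@(0,1): attacks (1,3) (2,2) (2,0)
  WB@(1,1): attacks (2,2) (3,3) (4,4) (2,0) (0,2) (0,0) [ray(-1,1) blocked at (0,2)]
  WQ@(4,0): attacks (4,1) (3,0) (3,1) (2,2) (1,3) (0,4) [ray(0,1) blocked at (4,1); ray(-1,0) blocked at (3,0)]
  WQ@(4,1): attacks (4,2) (4,3) (4,4) (4,0) (3,1) (2,1) (3,2) (2,3) (1,4) (3,0) [ray(0,-1) blocked at (4,0); ray(-1,0) blocked at (2,1); ray(-1,-1) blocked at (3,0)]
Union (18 distinct): (0,0) (0,2) (0,4) (1,3) (1,4) (2,0) (2,1) (2,2) (2,3) (3,0) (3,1) (3,2) (3,3) (4,0) (4,1) (4,2) (4,3) (4,4)

Answer: 18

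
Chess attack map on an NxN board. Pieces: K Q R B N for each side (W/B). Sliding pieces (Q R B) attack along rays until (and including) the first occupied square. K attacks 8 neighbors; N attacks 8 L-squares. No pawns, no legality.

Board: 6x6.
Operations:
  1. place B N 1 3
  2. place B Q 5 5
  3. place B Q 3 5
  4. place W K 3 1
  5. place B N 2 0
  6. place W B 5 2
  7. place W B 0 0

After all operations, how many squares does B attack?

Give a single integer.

Op 1: place BN@(1,3)
Op 2: place BQ@(5,5)
Op 3: place BQ@(3,5)
Op 4: place WK@(3,1)
Op 5: place BN@(2,0)
Op 6: place WB@(5,2)
Op 7: place WB@(0,0)
Per-piece attacks for B:
  BN@(1,3): attacks (2,5) (3,4) (0,5) (2,1) (3,2) (0,1)
  BN@(2,0): attacks (3,2) (4,1) (1,2) (0,1)
  BQ@(3,5): attacks (3,4) (3,3) (3,2) (3,1) (4,5) (5,5) (2,5) (1,5) (0,5) (4,4) (5,3) (2,4) (1,3) [ray(0,-1) blocked at (3,1); ray(1,0) blocked at (5,5); ray(-1,-1) blocked at (1,3)]
  BQ@(5,5): attacks (5,4) (5,3) (5,2) (4,5) (3,5) (4,4) (3,3) (2,2) (1,1) (0,0) [ray(0,-1) blocked at (5,2); ray(-1,0) blocked at (3,5); ray(-1,-1) blocked at (0,0)]
Union (23 distinct): (0,0) (0,1) (0,5) (1,1) (1,2) (1,3) (1,5) (2,1) (2,2) (2,4) (2,5) (3,1) (3,2) (3,3) (3,4) (3,5) (4,1) (4,4) (4,5) (5,2) (5,3) (5,4) (5,5)

Answer: 23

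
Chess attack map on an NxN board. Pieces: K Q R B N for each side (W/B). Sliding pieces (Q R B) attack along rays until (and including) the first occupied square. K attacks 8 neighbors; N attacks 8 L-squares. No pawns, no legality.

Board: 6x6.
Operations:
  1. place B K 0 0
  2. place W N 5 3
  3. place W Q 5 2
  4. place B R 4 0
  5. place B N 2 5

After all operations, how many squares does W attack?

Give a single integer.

Answer: 14

Derivation:
Op 1: place BK@(0,0)
Op 2: place WN@(5,3)
Op 3: place WQ@(5,2)
Op 4: place BR@(4,0)
Op 5: place BN@(2,5)
Per-piece attacks for W:
  WQ@(5,2): attacks (5,3) (5,1) (5,0) (4,2) (3,2) (2,2) (1,2) (0,2) (4,3) (3,4) (2,5) (4,1) (3,0) [ray(0,1) blocked at (5,3); ray(-1,1) blocked at (2,5)]
  WN@(5,3): attacks (4,5) (3,4) (4,1) (3,2)
Union (14 distinct): (0,2) (1,2) (2,2) (2,5) (3,0) (3,2) (3,4) (4,1) (4,2) (4,3) (4,5) (5,0) (5,1) (5,3)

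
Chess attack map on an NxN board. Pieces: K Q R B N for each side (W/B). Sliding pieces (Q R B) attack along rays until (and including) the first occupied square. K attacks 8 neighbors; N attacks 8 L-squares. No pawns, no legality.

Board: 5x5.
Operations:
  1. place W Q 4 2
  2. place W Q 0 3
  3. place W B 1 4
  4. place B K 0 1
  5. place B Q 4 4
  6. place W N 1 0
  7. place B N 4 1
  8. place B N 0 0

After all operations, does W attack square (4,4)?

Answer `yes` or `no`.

Op 1: place WQ@(4,2)
Op 2: place WQ@(0,3)
Op 3: place WB@(1,4)
Op 4: place BK@(0,1)
Op 5: place BQ@(4,4)
Op 6: place WN@(1,0)
Op 7: place BN@(4,1)
Op 8: place BN@(0,0)
Per-piece attacks for W:
  WQ@(0,3): attacks (0,4) (0,2) (0,1) (1,3) (2,3) (3,3) (4,3) (1,4) (1,2) (2,1) (3,0) [ray(0,-1) blocked at (0,1); ray(1,1) blocked at (1,4)]
  WN@(1,0): attacks (2,2) (3,1) (0,2)
  WB@(1,4): attacks (2,3) (3,2) (4,1) (0,3) [ray(1,-1) blocked at (4,1); ray(-1,-1) blocked at (0,3)]
  WQ@(4,2): attacks (4,3) (4,4) (4,1) (3,2) (2,2) (1,2) (0,2) (3,3) (2,4) (3,1) (2,0) [ray(0,1) blocked at (4,4); ray(0,-1) blocked at (4,1)]
W attacks (4,4): yes

Answer: yes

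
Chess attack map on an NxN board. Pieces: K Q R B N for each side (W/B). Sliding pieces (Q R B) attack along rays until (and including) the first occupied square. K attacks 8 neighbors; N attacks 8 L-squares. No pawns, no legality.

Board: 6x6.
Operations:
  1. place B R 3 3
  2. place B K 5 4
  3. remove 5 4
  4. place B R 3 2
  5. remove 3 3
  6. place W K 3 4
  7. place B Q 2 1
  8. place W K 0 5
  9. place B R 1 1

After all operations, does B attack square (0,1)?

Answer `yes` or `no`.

Op 1: place BR@(3,3)
Op 2: place BK@(5,4)
Op 3: remove (5,4)
Op 4: place BR@(3,2)
Op 5: remove (3,3)
Op 6: place WK@(3,4)
Op 7: place BQ@(2,1)
Op 8: place WK@(0,5)
Op 9: place BR@(1,1)
Per-piece attacks for B:
  BR@(1,1): attacks (1,2) (1,3) (1,4) (1,5) (1,0) (2,1) (0,1) [ray(1,0) blocked at (2,1)]
  BQ@(2,1): attacks (2,2) (2,3) (2,4) (2,5) (2,0) (3,1) (4,1) (5,1) (1,1) (3,2) (3,0) (1,2) (0,3) (1,0) [ray(-1,0) blocked at (1,1); ray(1,1) blocked at (3,2)]
  BR@(3,2): attacks (3,3) (3,4) (3,1) (3,0) (4,2) (5,2) (2,2) (1,2) (0,2) [ray(0,1) blocked at (3,4)]
B attacks (0,1): yes

Answer: yes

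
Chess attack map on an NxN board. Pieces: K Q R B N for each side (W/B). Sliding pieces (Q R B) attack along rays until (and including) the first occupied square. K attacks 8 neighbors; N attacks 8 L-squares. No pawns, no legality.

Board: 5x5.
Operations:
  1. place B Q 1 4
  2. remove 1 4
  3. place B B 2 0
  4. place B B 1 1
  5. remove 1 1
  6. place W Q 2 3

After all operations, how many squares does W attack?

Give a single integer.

Answer: 14

Derivation:
Op 1: place BQ@(1,4)
Op 2: remove (1,4)
Op 3: place BB@(2,0)
Op 4: place BB@(1,1)
Op 5: remove (1,1)
Op 6: place WQ@(2,3)
Per-piece attacks for W:
  WQ@(2,3): attacks (2,4) (2,2) (2,1) (2,0) (3,3) (4,3) (1,3) (0,3) (3,4) (3,2) (4,1) (1,4) (1,2) (0,1) [ray(0,-1) blocked at (2,0)]
Union (14 distinct): (0,1) (0,3) (1,2) (1,3) (1,4) (2,0) (2,1) (2,2) (2,4) (3,2) (3,3) (3,4) (4,1) (4,3)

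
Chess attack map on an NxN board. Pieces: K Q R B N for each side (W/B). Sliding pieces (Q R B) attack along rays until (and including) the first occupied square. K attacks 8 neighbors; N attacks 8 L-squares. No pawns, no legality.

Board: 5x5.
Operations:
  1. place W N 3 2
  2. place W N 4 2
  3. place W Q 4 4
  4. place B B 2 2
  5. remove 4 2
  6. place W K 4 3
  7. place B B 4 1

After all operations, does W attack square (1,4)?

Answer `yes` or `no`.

Answer: yes

Derivation:
Op 1: place WN@(3,2)
Op 2: place WN@(4,2)
Op 3: place WQ@(4,4)
Op 4: place BB@(2,2)
Op 5: remove (4,2)
Op 6: place WK@(4,3)
Op 7: place BB@(4,1)
Per-piece attacks for W:
  WN@(3,2): attacks (4,4) (2,4) (1,3) (4,0) (2,0) (1,1)
  WK@(4,3): attacks (4,4) (4,2) (3,3) (3,4) (3,2)
  WQ@(4,4): attacks (4,3) (3,4) (2,4) (1,4) (0,4) (3,3) (2,2) [ray(0,-1) blocked at (4,3); ray(-1,-1) blocked at (2,2)]
W attacks (1,4): yes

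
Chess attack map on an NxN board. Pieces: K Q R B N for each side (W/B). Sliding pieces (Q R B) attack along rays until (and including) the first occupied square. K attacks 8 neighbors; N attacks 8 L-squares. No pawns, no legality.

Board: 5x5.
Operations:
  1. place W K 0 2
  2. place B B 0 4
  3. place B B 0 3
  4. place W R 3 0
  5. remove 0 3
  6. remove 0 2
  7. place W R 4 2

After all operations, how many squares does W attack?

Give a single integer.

Op 1: place WK@(0,2)
Op 2: place BB@(0,4)
Op 3: place BB@(0,3)
Op 4: place WR@(3,0)
Op 5: remove (0,3)
Op 6: remove (0,2)
Op 7: place WR@(4,2)
Per-piece attacks for W:
  WR@(3,0): attacks (3,1) (3,2) (3,3) (3,4) (4,0) (2,0) (1,0) (0,0)
  WR@(4,2): attacks (4,3) (4,4) (4,1) (4,0) (3,2) (2,2) (1,2) (0,2)
Union (14 distinct): (0,0) (0,2) (1,0) (1,2) (2,0) (2,2) (3,1) (3,2) (3,3) (3,4) (4,0) (4,1) (4,3) (4,4)

Answer: 14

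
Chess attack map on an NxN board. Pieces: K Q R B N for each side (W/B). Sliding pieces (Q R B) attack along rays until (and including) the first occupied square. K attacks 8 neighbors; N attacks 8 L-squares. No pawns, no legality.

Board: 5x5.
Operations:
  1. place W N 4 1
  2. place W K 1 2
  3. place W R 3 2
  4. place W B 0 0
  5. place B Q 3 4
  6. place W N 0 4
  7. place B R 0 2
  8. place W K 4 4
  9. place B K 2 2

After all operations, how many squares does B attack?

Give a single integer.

Op 1: place WN@(4,1)
Op 2: place WK@(1,2)
Op 3: place WR@(3,2)
Op 4: place WB@(0,0)
Op 5: place BQ@(3,4)
Op 6: place WN@(0,4)
Op 7: place BR@(0,2)
Op 8: place WK@(4,4)
Op 9: place BK@(2,2)
Per-piece attacks for B:
  BR@(0,2): attacks (0,3) (0,4) (0,1) (0,0) (1,2) [ray(0,1) blocked at (0,4); ray(0,-1) blocked at (0,0); ray(1,0) blocked at (1,2)]
  BK@(2,2): attacks (2,3) (2,1) (3,2) (1,2) (3,3) (3,1) (1,3) (1,1)
  BQ@(3,4): attacks (3,3) (3,2) (4,4) (2,4) (1,4) (0,4) (4,3) (2,3) (1,2) [ray(0,-1) blocked at (3,2); ray(1,0) blocked at (4,4); ray(-1,0) blocked at (0,4); ray(-1,-1) blocked at (1,2)]
Union (16 distinct): (0,0) (0,1) (0,3) (0,4) (1,1) (1,2) (1,3) (1,4) (2,1) (2,3) (2,4) (3,1) (3,2) (3,3) (4,3) (4,4)

Answer: 16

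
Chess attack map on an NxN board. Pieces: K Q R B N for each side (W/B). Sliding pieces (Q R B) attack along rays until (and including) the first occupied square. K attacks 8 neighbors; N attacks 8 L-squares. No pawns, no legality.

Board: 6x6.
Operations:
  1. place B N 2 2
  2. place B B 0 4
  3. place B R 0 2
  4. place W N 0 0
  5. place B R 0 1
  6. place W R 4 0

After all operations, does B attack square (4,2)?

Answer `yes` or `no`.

Op 1: place BN@(2,2)
Op 2: place BB@(0,4)
Op 3: place BR@(0,2)
Op 4: place WN@(0,0)
Op 5: place BR@(0,1)
Op 6: place WR@(4,0)
Per-piece attacks for B:
  BR@(0,1): attacks (0,2) (0,0) (1,1) (2,1) (3,1) (4,1) (5,1) [ray(0,1) blocked at (0,2); ray(0,-1) blocked at (0,0)]
  BR@(0,2): attacks (0,3) (0,4) (0,1) (1,2) (2,2) [ray(0,1) blocked at (0,4); ray(0,-1) blocked at (0,1); ray(1,0) blocked at (2,2)]
  BB@(0,4): attacks (1,5) (1,3) (2,2) [ray(1,-1) blocked at (2,2)]
  BN@(2,2): attacks (3,4) (4,3) (1,4) (0,3) (3,0) (4,1) (1,0) (0,1)
B attacks (4,2): no

Answer: no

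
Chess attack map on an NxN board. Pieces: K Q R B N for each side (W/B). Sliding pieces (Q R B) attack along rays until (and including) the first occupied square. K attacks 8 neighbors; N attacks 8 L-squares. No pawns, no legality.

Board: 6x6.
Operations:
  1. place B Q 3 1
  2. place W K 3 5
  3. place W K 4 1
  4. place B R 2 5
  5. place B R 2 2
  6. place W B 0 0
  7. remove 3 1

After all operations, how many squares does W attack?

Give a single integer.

Op 1: place BQ@(3,1)
Op 2: place WK@(3,5)
Op 3: place WK@(4,1)
Op 4: place BR@(2,5)
Op 5: place BR@(2,2)
Op 6: place WB@(0,0)
Op 7: remove (3,1)
Per-piece attacks for W:
  WB@(0,0): attacks (1,1) (2,2) [ray(1,1) blocked at (2,2)]
  WK@(3,5): attacks (3,4) (4,5) (2,5) (4,4) (2,4)
  WK@(4,1): attacks (4,2) (4,0) (5,1) (3,1) (5,2) (5,0) (3,2) (3,0)
Union (15 distinct): (1,1) (2,2) (2,4) (2,5) (3,0) (3,1) (3,2) (3,4) (4,0) (4,2) (4,4) (4,5) (5,0) (5,1) (5,2)

Answer: 15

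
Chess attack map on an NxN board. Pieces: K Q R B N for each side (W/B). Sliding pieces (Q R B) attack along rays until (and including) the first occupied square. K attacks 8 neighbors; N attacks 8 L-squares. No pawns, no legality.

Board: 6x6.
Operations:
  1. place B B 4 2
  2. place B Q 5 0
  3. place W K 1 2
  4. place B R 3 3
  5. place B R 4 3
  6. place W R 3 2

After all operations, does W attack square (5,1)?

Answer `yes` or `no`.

Op 1: place BB@(4,2)
Op 2: place BQ@(5,0)
Op 3: place WK@(1,2)
Op 4: place BR@(3,3)
Op 5: place BR@(4,3)
Op 6: place WR@(3,2)
Per-piece attacks for W:
  WK@(1,2): attacks (1,3) (1,1) (2,2) (0,2) (2,3) (2,1) (0,3) (0,1)
  WR@(3,2): attacks (3,3) (3,1) (3,0) (4,2) (2,2) (1,2) [ray(0,1) blocked at (3,3); ray(1,0) blocked at (4,2); ray(-1,0) blocked at (1,2)]
W attacks (5,1): no

Answer: no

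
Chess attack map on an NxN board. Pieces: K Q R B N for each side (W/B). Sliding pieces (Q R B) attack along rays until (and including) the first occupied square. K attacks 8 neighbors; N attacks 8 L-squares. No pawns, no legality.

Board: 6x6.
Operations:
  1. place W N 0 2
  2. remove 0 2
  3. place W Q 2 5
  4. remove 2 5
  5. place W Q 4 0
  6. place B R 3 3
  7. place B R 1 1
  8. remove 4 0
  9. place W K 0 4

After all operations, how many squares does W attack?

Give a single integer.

Op 1: place WN@(0,2)
Op 2: remove (0,2)
Op 3: place WQ@(2,5)
Op 4: remove (2,5)
Op 5: place WQ@(4,0)
Op 6: place BR@(3,3)
Op 7: place BR@(1,1)
Op 8: remove (4,0)
Op 9: place WK@(0,4)
Per-piece attacks for W:
  WK@(0,4): attacks (0,5) (0,3) (1,4) (1,5) (1,3)
Union (5 distinct): (0,3) (0,5) (1,3) (1,4) (1,5)

Answer: 5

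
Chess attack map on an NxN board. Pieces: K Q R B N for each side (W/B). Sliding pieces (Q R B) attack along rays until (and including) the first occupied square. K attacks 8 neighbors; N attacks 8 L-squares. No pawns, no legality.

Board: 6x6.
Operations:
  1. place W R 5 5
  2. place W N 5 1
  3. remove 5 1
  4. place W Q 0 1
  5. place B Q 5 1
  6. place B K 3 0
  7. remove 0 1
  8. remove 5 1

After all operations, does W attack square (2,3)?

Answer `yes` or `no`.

Answer: no

Derivation:
Op 1: place WR@(5,5)
Op 2: place WN@(5,1)
Op 3: remove (5,1)
Op 4: place WQ@(0,1)
Op 5: place BQ@(5,1)
Op 6: place BK@(3,0)
Op 7: remove (0,1)
Op 8: remove (5,1)
Per-piece attacks for W:
  WR@(5,5): attacks (5,4) (5,3) (5,2) (5,1) (5,0) (4,5) (3,5) (2,5) (1,5) (0,5)
W attacks (2,3): no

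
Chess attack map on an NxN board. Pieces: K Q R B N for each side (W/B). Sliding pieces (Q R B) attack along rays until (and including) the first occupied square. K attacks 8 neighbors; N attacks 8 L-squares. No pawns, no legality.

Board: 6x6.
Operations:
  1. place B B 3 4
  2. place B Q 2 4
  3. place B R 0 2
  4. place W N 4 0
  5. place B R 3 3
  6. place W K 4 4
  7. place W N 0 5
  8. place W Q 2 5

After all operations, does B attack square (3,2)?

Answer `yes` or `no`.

Answer: yes

Derivation:
Op 1: place BB@(3,4)
Op 2: place BQ@(2,4)
Op 3: place BR@(0,2)
Op 4: place WN@(4,0)
Op 5: place BR@(3,3)
Op 6: place WK@(4,4)
Op 7: place WN@(0,5)
Op 8: place WQ@(2,5)
Per-piece attacks for B:
  BR@(0,2): attacks (0,3) (0,4) (0,5) (0,1) (0,0) (1,2) (2,2) (3,2) (4,2) (5,2) [ray(0,1) blocked at (0,5)]
  BQ@(2,4): attacks (2,5) (2,3) (2,2) (2,1) (2,0) (3,4) (1,4) (0,4) (3,5) (3,3) (1,5) (1,3) (0,2) [ray(0,1) blocked at (2,5); ray(1,0) blocked at (3,4); ray(1,-1) blocked at (3,3); ray(-1,-1) blocked at (0,2)]
  BR@(3,3): attacks (3,4) (3,2) (3,1) (3,0) (4,3) (5,3) (2,3) (1,3) (0,3) [ray(0,1) blocked at (3,4)]
  BB@(3,4): attacks (4,5) (4,3) (5,2) (2,5) (2,3) (1,2) (0,1) [ray(-1,1) blocked at (2,5)]
B attacks (3,2): yes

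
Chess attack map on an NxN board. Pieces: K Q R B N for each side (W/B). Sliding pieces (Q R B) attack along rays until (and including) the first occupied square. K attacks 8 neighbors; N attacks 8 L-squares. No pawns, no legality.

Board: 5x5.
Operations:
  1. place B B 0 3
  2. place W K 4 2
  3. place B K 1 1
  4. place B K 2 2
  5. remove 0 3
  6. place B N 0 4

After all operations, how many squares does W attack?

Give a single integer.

Op 1: place BB@(0,3)
Op 2: place WK@(4,2)
Op 3: place BK@(1,1)
Op 4: place BK@(2,2)
Op 5: remove (0,3)
Op 6: place BN@(0,4)
Per-piece attacks for W:
  WK@(4,2): attacks (4,3) (4,1) (3,2) (3,3) (3,1)
Union (5 distinct): (3,1) (3,2) (3,3) (4,1) (4,3)

Answer: 5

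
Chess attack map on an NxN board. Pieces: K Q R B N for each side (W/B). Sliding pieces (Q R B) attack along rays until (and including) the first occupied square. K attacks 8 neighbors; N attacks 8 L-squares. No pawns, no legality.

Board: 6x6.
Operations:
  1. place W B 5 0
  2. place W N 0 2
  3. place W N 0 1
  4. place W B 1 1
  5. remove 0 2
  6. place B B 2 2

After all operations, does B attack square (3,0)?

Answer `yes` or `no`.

Answer: no

Derivation:
Op 1: place WB@(5,0)
Op 2: place WN@(0,2)
Op 3: place WN@(0,1)
Op 4: place WB@(1,1)
Op 5: remove (0,2)
Op 6: place BB@(2,2)
Per-piece attacks for B:
  BB@(2,2): attacks (3,3) (4,4) (5,5) (3,1) (4,0) (1,3) (0,4) (1,1) [ray(-1,-1) blocked at (1,1)]
B attacks (3,0): no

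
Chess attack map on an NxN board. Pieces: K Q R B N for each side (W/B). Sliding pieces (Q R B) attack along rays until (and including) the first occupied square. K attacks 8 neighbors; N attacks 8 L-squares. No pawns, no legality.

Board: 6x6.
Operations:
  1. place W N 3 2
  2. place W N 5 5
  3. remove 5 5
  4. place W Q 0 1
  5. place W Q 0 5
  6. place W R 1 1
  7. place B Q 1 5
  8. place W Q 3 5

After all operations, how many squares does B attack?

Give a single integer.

Op 1: place WN@(3,2)
Op 2: place WN@(5,5)
Op 3: remove (5,5)
Op 4: place WQ@(0,1)
Op 5: place WQ@(0,5)
Op 6: place WR@(1,1)
Op 7: place BQ@(1,5)
Op 8: place WQ@(3,5)
Per-piece attacks for B:
  BQ@(1,5): attacks (1,4) (1,3) (1,2) (1,1) (2,5) (3,5) (0,5) (2,4) (3,3) (4,2) (5,1) (0,4) [ray(0,-1) blocked at (1,1); ray(1,0) blocked at (3,5); ray(-1,0) blocked at (0,5)]
Union (12 distinct): (0,4) (0,5) (1,1) (1,2) (1,3) (1,4) (2,4) (2,5) (3,3) (3,5) (4,2) (5,1)

Answer: 12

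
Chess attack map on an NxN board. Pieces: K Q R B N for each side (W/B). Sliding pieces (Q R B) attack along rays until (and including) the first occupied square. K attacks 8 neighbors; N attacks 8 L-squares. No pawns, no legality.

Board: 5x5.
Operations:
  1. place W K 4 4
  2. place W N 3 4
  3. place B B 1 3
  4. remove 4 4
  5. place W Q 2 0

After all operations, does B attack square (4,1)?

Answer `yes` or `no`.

Op 1: place WK@(4,4)
Op 2: place WN@(3,4)
Op 3: place BB@(1,3)
Op 4: remove (4,4)
Op 5: place WQ@(2,0)
Per-piece attacks for B:
  BB@(1,3): attacks (2,4) (2,2) (3,1) (4,0) (0,4) (0,2)
B attacks (4,1): no

Answer: no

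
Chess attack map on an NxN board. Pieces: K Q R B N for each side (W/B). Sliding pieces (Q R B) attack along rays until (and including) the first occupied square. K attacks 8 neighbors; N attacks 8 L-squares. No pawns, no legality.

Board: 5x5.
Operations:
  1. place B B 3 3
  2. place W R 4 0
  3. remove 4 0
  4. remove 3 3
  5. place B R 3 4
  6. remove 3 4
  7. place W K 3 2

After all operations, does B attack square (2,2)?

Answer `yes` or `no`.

Answer: no

Derivation:
Op 1: place BB@(3,3)
Op 2: place WR@(4,0)
Op 3: remove (4,0)
Op 4: remove (3,3)
Op 5: place BR@(3,4)
Op 6: remove (3,4)
Op 7: place WK@(3,2)
Per-piece attacks for B:
B attacks (2,2): no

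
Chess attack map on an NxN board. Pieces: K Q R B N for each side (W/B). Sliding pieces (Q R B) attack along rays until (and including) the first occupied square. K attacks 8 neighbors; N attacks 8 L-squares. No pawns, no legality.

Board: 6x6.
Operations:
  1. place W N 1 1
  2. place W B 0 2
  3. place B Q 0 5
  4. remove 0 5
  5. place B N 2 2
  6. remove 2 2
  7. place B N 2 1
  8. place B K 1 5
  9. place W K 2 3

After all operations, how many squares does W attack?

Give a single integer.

Answer: 13

Derivation:
Op 1: place WN@(1,1)
Op 2: place WB@(0,2)
Op 3: place BQ@(0,5)
Op 4: remove (0,5)
Op 5: place BN@(2,2)
Op 6: remove (2,2)
Op 7: place BN@(2,1)
Op 8: place BK@(1,5)
Op 9: place WK@(2,3)
Per-piece attacks for W:
  WB@(0,2): attacks (1,3) (2,4) (3,5) (1,1) [ray(1,-1) blocked at (1,1)]
  WN@(1,1): attacks (2,3) (3,2) (0,3) (3,0)
  WK@(2,3): attacks (2,4) (2,2) (3,3) (1,3) (3,4) (3,2) (1,4) (1,2)
Union (13 distinct): (0,3) (1,1) (1,2) (1,3) (1,4) (2,2) (2,3) (2,4) (3,0) (3,2) (3,3) (3,4) (3,5)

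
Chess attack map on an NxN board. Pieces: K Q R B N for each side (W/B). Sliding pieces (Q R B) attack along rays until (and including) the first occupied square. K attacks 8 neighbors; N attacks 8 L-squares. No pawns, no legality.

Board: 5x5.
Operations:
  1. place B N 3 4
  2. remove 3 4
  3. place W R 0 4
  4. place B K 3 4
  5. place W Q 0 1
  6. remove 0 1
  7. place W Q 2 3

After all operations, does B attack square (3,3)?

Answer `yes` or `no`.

Op 1: place BN@(3,4)
Op 2: remove (3,4)
Op 3: place WR@(0,4)
Op 4: place BK@(3,4)
Op 5: place WQ@(0,1)
Op 6: remove (0,1)
Op 7: place WQ@(2,3)
Per-piece attacks for B:
  BK@(3,4): attacks (3,3) (4,4) (2,4) (4,3) (2,3)
B attacks (3,3): yes

Answer: yes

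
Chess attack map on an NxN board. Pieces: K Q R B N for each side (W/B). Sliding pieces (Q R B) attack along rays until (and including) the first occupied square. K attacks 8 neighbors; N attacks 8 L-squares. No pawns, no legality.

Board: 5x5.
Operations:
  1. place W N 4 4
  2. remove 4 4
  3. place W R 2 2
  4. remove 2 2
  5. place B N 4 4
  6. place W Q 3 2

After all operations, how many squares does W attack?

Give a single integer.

Answer: 14

Derivation:
Op 1: place WN@(4,4)
Op 2: remove (4,4)
Op 3: place WR@(2,2)
Op 4: remove (2,2)
Op 5: place BN@(4,4)
Op 6: place WQ@(3,2)
Per-piece attacks for W:
  WQ@(3,2): attacks (3,3) (3,4) (3,1) (3,0) (4,2) (2,2) (1,2) (0,2) (4,3) (4,1) (2,3) (1,4) (2,1) (1,0)
Union (14 distinct): (0,2) (1,0) (1,2) (1,4) (2,1) (2,2) (2,3) (3,0) (3,1) (3,3) (3,4) (4,1) (4,2) (4,3)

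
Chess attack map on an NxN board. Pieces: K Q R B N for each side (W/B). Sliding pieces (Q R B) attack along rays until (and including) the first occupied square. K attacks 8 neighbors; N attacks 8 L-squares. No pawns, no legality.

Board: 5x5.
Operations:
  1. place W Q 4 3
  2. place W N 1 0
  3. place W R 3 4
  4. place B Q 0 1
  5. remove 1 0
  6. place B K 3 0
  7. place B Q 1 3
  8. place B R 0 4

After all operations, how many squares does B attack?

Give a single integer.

Op 1: place WQ@(4,3)
Op 2: place WN@(1,0)
Op 3: place WR@(3,4)
Op 4: place BQ@(0,1)
Op 5: remove (1,0)
Op 6: place BK@(3,0)
Op 7: place BQ@(1,3)
Op 8: place BR@(0,4)
Per-piece attacks for B:
  BQ@(0,1): attacks (0,2) (0,3) (0,4) (0,0) (1,1) (2,1) (3,1) (4,1) (1,2) (2,3) (3,4) (1,0) [ray(0,1) blocked at (0,4); ray(1,1) blocked at (3,4)]
  BR@(0,4): attacks (0,3) (0,2) (0,1) (1,4) (2,4) (3,4) [ray(0,-1) blocked at (0,1); ray(1,0) blocked at (3,4)]
  BQ@(1,3): attacks (1,4) (1,2) (1,1) (1,0) (2,3) (3,3) (4,3) (0,3) (2,4) (2,2) (3,1) (4,0) (0,4) (0,2) [ray(1,0) blocked at (4,3); ray(-1,1) blocked at (0,4)]
  BK@(3,0): attacks (3,1) (4,0) (2,0) (4,1) (2,1)
Union (20 distinct): (0,0) (0,1) (0,2) (0,3) (0,4) (1,0) (1,1) (1,2) (1,4) (2,0) (2,1) (2,2) (2,3) (2,4) (3,1) (3,3) (3,4) (4,0) (4,1) (4,3)

Answer: 20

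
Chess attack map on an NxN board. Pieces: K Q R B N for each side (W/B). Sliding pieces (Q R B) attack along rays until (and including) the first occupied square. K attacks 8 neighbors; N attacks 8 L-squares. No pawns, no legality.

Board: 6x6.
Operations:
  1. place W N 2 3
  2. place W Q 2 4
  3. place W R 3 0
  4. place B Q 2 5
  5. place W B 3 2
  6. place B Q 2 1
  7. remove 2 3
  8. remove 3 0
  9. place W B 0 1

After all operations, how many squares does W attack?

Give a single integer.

Answer: 23

Derivation:
Op 1: place WN@(2,3)
Op 2: place WQ@(2,4)
Op 3: place WR@(3,0)
Op 4: place BQ@(2,5)
Op 5: place WB@(3,2)
Op 6: place BQ@(2,1)
Op 7: remove (2,3)
Op 8: remove (3,0)
Op 9: place WB@(0,1)
Per-piece attacks for W:
  WB@(0,1): attacks (1,2) (2,3) (3,4) (4,5) (1,0)
  WQ@(2,4): attacks (2,5) (2,3) (2,2) (2,1) (3,4) (4,4) (5,4) (1,4) (0,4) (3,5) (3,3) (4,2) (5,1) (1,5) (1,3) (0,2) [ray(0,1) blocked at (2,5); ray(0,-1) blocked at (2,1)]
  WB@(3,2): attacks (4,3) (5,4) (4,1) (5,0) (2,3) (1,4) (0,5) (2,1) [ray(-1,-1) blocked at (2,1)]
Union (23 distinct): (0,2) (0,4) (0,5) (1,0) (1,2) (1,3) (1,4) (1,5) (2,1) (2,2) (2,3) (2,5) (3,3) (3,4) (3,5) (4,1) (4,2) (4,3) (4,4) (4,5) (5,0) (5,1) (5,4)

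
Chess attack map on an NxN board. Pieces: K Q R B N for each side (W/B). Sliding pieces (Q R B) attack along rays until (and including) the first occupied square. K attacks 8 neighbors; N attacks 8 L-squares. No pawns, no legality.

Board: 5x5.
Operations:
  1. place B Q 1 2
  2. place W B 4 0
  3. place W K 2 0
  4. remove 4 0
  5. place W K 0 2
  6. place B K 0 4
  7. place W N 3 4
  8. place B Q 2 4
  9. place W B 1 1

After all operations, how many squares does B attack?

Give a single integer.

Op 1: place BQ@(1,2)
Op 2: place WB@(4,0)
Op 3: place WK@(2,0)
Op 4: remove (4,0)
Op 5: place WK@(0,2)
Op 6: place BK@(0,4)
Op 7: place WN@(3,4)
Op 8: place BQ@(2,4)
Op 9: place WB@(1,1)
Per-piece attacks for B:
  BK@(0,4): attacks (0,3) (1,4) (1,3)
  BQ@(1,2): attacks (1,3) (1,4) (1,1) (2,2) (3,2) (4,2) (0,2) (2,3) (3,4) (2,1) (3,0) (0,3) (0,1) [ray(0,-1) blocked at (1,1); ray(-1,0) blocked at (0,2); ray(1,1) blocked at (3,4)]
  BQ@(2,4): attacks (2,3) (2,2) (2,1) (2,0) (3,4) (1,4) (0,4) (3,3) (4,2) (1,3) (0,2) [ray(0,-1) blocked at (2,0); ray(1,0) blocked at (3,4); ray(-1,0) blocked at (0,4); ray(-1,-1) blocked at (0,2)]
Union (16 distinct): (0,1) (0,2) (0,3) (0,4) (1,1) (1,3) (1,4) (2,0) (2,1) (2,2) (2,3) (3,0) (3,2) (3,3) (3,4) (4,2)

Answer: 16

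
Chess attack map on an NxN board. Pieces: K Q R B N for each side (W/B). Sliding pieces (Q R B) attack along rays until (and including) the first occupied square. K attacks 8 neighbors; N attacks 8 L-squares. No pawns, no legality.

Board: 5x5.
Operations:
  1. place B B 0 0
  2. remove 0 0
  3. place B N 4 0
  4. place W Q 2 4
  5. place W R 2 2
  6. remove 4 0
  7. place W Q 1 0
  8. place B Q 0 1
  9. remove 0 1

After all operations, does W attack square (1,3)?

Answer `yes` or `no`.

Answer: yes

Derivation:
Op 1: place BB@(0,0)
Op 2: remove (0,0)
Op 3: place BN@(4,0)
Op 4: place WQ@(2,4)
Op 5: place WR@(2,2)
Op 6: remove (4,0)
Op 7: place WQ@(1,0)
Op 8: place BQ@(0,1)
Op 9: remove (0,1)
Per-piece attacks for W:
  WQ@(1,0): attacks (1,1) (1,2) (1,3) (1,4) (2,0) (3,0) (4,0) (0,0) (2,1) (3,2) (4,3) (0,1)
  WR@(2,2): attacks (2,3) (2,4) (2,1) (2,0) (3,2) (4,2) (1,2) (0,2) [ray(0,1) blocked at (2,4)]
  WQ@(2,4): attacks (2,3) (2,2) (3,4) (4,4) (1,4) (0,4) (3,3) (4,2) (1,3) (0,2) [ray(0,-1) blocked at (2,2)]
W attacks (1,3): yes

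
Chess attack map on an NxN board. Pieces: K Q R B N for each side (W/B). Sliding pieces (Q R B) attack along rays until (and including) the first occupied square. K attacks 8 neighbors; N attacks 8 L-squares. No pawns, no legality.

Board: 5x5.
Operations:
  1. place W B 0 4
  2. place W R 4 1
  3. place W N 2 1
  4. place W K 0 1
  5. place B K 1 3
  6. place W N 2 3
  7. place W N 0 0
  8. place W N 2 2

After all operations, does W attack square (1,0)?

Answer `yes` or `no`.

Answer: yes

Derivation:
Op 1: place WB@(0,4)
Op 2: place WR@(4,1)
Op 3: place WN@(2,1)
Op 4: place WK@(0,1)
Op 5: place BK@(1,3)
Op 6: place WN@(2,3)
Op 7: place WN@(0,0)
Op 8: place WN@(2,2)
Per-piece attacks for W:
  WN@(0,0): attacks (1,2) (2,1)
  WK@(0,1): attacks (0,2) (0,0) (1,1) (1,2) (1,0)
  WB@(0,4): attacks (1,3) [ray(1,-1) blocked at (1,3)]
  WN@(2,1): attacks (3,3) (4,2) (1,3) (0,2) (4,0) (0,0)
  WN@(2,2): attacks (3,4) (4,3) (1,4) (0,3) (3,0) (4,1) (1,0) (0,1)
  WN@(2,3): attacks (4,4) (0,4) (3,1) (4,2) (1,1) (0,2)
  WR@(4,1): attacks (4,2) (4,3) (4,4) (4,0) (3,1) (2,1) [ray(-1,0) blocked at (2,1)]
W attacks (1,0): yes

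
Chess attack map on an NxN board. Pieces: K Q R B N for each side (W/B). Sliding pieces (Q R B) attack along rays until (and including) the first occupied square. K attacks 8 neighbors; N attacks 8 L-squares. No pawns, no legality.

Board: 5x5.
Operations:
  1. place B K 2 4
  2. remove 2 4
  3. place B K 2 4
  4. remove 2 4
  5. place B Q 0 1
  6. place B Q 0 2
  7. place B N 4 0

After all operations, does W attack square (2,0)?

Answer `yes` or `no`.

Answer: no

Derivation:
Op 1: place BK@(2,4)
Op 2: remove (2,4)
Op 3: place BK@(2,4)
Op 4: remove (2,4)
Op 5: place BQ@(0,1)
Op 6: place BQ@(0,2)
Op 7: place BN@(4,0)
Per-piece attacks for W:
W attacks (2,0): no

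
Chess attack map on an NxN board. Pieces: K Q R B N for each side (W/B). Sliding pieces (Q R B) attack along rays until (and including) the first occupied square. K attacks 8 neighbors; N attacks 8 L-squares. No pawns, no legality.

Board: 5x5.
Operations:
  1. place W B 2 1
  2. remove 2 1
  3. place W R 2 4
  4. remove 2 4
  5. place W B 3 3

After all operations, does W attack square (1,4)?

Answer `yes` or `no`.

Answer: no

Derivation:
Op 1: place WB@(2,1)
Op 2: remove (2,1)
Op 3: place WR@(2,4)
Op 4: remove (2,4)
Op 5: place WB@(3,3)
Per-piece attacks for W:
  WB@(3,3): attacks (4,4) (4,2) (2,4) (2,2) (1,1) (0,0)
W attacks (1,4): no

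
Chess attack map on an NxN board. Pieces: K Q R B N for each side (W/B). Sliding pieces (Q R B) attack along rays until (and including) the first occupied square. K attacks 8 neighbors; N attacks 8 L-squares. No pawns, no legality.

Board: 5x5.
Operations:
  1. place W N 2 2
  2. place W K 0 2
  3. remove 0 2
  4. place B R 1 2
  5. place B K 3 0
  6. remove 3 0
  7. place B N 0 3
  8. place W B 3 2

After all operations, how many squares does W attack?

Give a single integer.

Answer: 10

Derivation:
Op 1: place WN@(2,2)
Op 2: place WK@(0,2)
Op 3: remove (0,2)
Op 4: place BR@(1,2)
Op 5: place BK@(3,0)
Op 6: remove (3,0)
Op 7: place BN@(0,3)
Op 8: place WB@(3,2)
Per-piece attacks for W:
  WN@(2,2): attacks (3,4) (4,3) (1,4) (0,3) (3,0) (4,1) (1,0) (0,1)
  WB@(3,2): attacks (4,3) (4,1) (2,3) (1,4) (2,1) (1,0)
Union (10 distinct): (0,1) (0,3) (1,0) (1,4) (2,1) (2,3) (3,0) (3,4) (4,1) (4,3)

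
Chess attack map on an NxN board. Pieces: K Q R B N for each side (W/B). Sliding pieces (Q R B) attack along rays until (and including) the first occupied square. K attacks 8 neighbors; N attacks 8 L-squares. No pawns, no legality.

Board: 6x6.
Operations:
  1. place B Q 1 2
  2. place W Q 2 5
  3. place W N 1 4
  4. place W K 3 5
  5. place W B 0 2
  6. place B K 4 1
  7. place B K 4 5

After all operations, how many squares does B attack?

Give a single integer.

Answer: 24

Derivation:
Op 1: place BQ@(1,2)
Op 2: place WQ@(2,5)
Op 3: place WN@(1,4)
Op 4: place WK@(3,5)
Op 5: place WB@(0,2)
Op 6: place BK@(4,1)
Op 7: place BK@(4,5)
Per-piece attacks for B:
  BQ@(1,2): attacks (1,3) (1,4) (1,1) (1,0) (2,2) (3,2) (4,2) (5,2) (0,2) (2,3) (3,4) (4,5) (2,1) (3,0) (0,3) (0,1) [ray(0,1) blocked at (1,4); ray(-1,0) blocked at (0,2); ray(1,1) blocked at (4,5)]
  BK@(4,1): attacks (4,2) (4,0) (5,1) (3,1) (5,2) (5,0) (3,2) (3,0)
  BK@(4,5): attacks (4,4) (5,5) (3,5) (5,4) (3,4)
Union (24 distinct): (0,1) (0,2) (0,3) (1,0) (1,1) (1,3) (1,4) (2,1) (2,2) (2,3) (3,0) (3,1) (3,2) (3,4) (3,5) (4,0) (4,2) (4,4) (4,5) (5,0) (5,1) (5,2) (5,4) (5,5)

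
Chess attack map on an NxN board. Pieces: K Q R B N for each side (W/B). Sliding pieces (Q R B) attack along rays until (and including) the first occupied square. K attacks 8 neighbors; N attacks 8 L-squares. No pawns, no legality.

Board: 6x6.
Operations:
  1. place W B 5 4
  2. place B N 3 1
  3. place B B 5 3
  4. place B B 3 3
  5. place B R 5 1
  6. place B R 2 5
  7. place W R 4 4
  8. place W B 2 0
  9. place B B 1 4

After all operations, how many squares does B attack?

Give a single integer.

Answer: 26

Derivation:
Op 1: place WB@(5,4)
Op 2: place BN@(3,1)
Op 3: place BB@(5,3)
Op 4: place BB@(3,3)
Op 5: place BR@(5,1)
Op 6: place BR@(2,5)
Op 7: place WR@(4,4)
Op 8: place WB@(2,0)
Op 9: place BB@(1,4)
Per-piece attacks for B:
  BB@(1,4): attacks (2,5) (2,3) (3,2) (4,1) (5,0) (0,5) (0,3) [ray(1,1) blocked at (2,5)]
  BR@(2,5): attacks (2,4) (2,3) (2,2) (2,1) (2,0) (3,5) (4,5) (5,5) (1,5) (0,5) [ray(0,-1) blocked at (2,0)]
  BN@(3,1): attacks (4,3) (5,2) (2,3) (1,2) (5,0) (1,0)
  BB@(3,3): attacks (4,4) (4,2) (5,1) (2,4) (1,5) (2,2) (1,1) (0,0) [ray(1,1) blocked at (4,4); ray(1,-1) blocked at (5,1)]
  BR@(5,1): attacks (5,2) (5,3) (5,0) (4,1) (3,1) [ray(0,1) blocked at (5,3); ray(-1,0) blocked at (3,1)]
  BB@(5,3): attacks (4,4) (4,2) (3,1) [ray(-1,1) blocked at (4,4); ray(-1,-1) blocked at (3,1)]
Union (26 distinct): (0,0) (0,3) (0,5) (1,0) (1,1) (1,2) (1,5) (2,0) (2,1) (2,2) (2,3) (2,4) (2,5) (3,1) (3,2) (3,5) (4,1) (4,2) (4,3) (4,4) (4,5) (5,0) (5,1) (5,2) (5,3) (5,5)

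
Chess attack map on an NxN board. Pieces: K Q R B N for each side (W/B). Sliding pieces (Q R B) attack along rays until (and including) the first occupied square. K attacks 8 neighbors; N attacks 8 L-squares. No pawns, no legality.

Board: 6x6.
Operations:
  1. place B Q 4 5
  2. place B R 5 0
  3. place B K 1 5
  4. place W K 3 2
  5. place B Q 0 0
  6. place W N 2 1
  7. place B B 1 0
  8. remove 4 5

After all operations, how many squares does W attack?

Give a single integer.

Answer: 12

Derivation:
Op 1: place BQ@(4,5)
Op 2: place BR@(5,0)
Op 3: place BK@(1,5)
Op 4: place WK@(3,2)
Op 5: place BQ@(0,0)
Op 6: place WN@(2,1)
Op 7: place BB@(1,0)
Op 8: remove (4,5)
Per-piece attacks for W:
  WN@(2,1): attacks (3,3) (4,2) (1,3) (0,2) (4,0) (0,0)
  WK@(3,2): attacks (3,3) (3,1) (4,2) (2,2) (4,3) (4,1) (2,3) (2,1)
Union (12 distinct): (0,0) (0,2) (1,3) (2,1) (2,2) (2,3) (3,1) (3,3) (4,0) (4,1) (4,2) (4,3)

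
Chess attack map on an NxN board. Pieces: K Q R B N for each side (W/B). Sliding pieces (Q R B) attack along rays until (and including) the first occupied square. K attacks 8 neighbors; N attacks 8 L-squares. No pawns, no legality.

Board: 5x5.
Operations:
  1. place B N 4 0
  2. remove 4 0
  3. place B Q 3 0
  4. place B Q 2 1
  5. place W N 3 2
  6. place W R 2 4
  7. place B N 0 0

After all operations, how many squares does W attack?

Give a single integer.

Answer: 12

Derivation:
Op 1: place BN@(4,0)
Op 2: remove (4,0)
Op 3: place BQ@(3,0)
Op 4: place BQ@(2,1)
Op 5: place WN@(3,2)
Op 6: place WR@(2,4)
Op 7: place BN@(0,0)
Per-piece attacks for W:
  WR@(2,4): attacks (2,3) (2,2) (2,1) (3,4) (4,4) (1,4) (0,4) [ray(0,-1) blocked at (2,1)]
  WN@(3,2): attacks (4,4) (2,4) (1,3) (4,0) (2,0) (1,1)
Union (12 distinct): (0,4) (1,1) (1,3) (1,4) (2,0) (2,1) (2,2) (2,3) (2,4) (3,4) (4,0) (4,4)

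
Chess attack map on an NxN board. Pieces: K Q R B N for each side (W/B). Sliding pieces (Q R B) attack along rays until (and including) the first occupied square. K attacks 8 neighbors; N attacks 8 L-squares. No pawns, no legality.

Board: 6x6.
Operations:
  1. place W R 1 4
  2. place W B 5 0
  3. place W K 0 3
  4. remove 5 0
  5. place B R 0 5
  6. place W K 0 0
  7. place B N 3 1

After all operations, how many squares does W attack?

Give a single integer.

Answer: 13

Derivation:
Op 1: place WR@(1,4)
Op 2: place WB@(5,0)
Op 3: place WK@(0,3)
Op 4: remove (5,0)
Op 5: place BR@(0,5)
Op 6: place WK@(0,0)
Op 7: place BN@(3,1)
Per-piece attacks for W:
  WK@(0,0): attacks (0,1) (1,0) (1,1)
  WK@(0,3): attacks (0,4) (0,2) (1,3) (1,4) (1,2)
  WR@(1,4): attacks (1,5) (1,3) (1,2) (1,1) (1,0) (2,4) (3,4) (4,4) (5,4) (0,4)
Union (13 distinct): (0,1) (0,2) (0,4) (1,0) (1,1) (1,2) (1,3) (1,4) (1,5) (2,4) (3,4) (4,4) (5,4)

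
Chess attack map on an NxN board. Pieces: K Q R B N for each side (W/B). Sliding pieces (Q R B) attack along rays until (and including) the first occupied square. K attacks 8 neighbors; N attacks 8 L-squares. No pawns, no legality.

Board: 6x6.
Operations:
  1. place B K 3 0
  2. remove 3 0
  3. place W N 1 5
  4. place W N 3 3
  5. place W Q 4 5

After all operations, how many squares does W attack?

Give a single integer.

Op 1: place BK@(3,0)
Op 2: remove (3,0)
Op 3: place WN@(1,5)
Op 4: place WN@(3,3)
Op 5: place WQ@(4,5)
Per-piece attacks for W:
  WN@(1,5): attacks (2,3) (3,4) (0,3)
  WN@(3,3): attacks (4,5) (5,4) (2,5) (1,4) (4,1) (5,2) (2,1) (1,2)
  WQ@(4,5): attacks (4,4) (4,3) (4,2) (4,1) (4,0) (5,5) (3,5) (2,5) (1,5) (5,4) (3,4) (2,3) (1,2) (0,1) [ray(-1,0) blocked at (1,5)]
Union (19 distinct): (0,1) (0,3) (1,2) (1,4) (1,5) (2,1) (2,3) (2,5) (3,4) (3,5) (4,0) (4,1) (4,2) (4,3) (4,4) (4,5) (5,2) (5,4) (5,5)

Answer: 19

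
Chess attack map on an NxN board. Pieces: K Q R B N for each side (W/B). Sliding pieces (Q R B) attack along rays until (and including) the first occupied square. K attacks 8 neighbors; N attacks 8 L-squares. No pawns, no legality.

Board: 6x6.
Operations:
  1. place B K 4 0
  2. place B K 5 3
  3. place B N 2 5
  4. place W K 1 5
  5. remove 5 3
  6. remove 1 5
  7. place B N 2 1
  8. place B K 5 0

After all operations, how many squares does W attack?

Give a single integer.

Op 1: place BK@(4,0)
Op 2: place BK@(5,3)
Op 3: place BN@(2,5)
Op 4: place WK@(1,5)
Op 5: remove (5,3)
Op 6: remove (1,5)
Op 7: place BN@(2,1)
Op 8: place BK@(5,0)
Per-piece attacks for W:
Union (0 distinct): (none)

Answer: 0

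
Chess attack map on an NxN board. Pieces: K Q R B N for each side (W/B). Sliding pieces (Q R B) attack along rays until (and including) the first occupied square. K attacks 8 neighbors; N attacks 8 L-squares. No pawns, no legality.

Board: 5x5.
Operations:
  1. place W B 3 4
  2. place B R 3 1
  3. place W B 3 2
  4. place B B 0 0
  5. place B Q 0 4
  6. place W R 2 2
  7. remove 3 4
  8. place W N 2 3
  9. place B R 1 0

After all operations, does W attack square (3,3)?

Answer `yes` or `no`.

Answer: no

Derivation:
Op 1: place WB@(3,4)
Op 2: place BR@(3,1)
Op 3: place WB@(3,2)
Op 4: place BB@(0,0)
Op 5: place BQ@(0,4)
Op 6: place WR@(2,2)
Op 7: remove (3,4)
Op 8: place WN@(2,3)
Op 9: place BR@(1,0)
Per-piece attacks for W:
  WR@(2,2): attacks (2,3) (2,1) (2,0) (3,2) (1,2) (0,2) [ray(0,1) blocked at (2,3); ray(1,0) blocked at (3,2)]
  WN@(2,3): attacks (4,4) (0,4) (3,1) (4,2) (1,1) (0,2)
  WB@(3,2): attacks (4,3) (4,1) (2,3) (2,1) (1,0) [ray(-1,1) blocked at (2,3); ray(-1,-1) blocked at (1,0)]
W attacks (3,3): no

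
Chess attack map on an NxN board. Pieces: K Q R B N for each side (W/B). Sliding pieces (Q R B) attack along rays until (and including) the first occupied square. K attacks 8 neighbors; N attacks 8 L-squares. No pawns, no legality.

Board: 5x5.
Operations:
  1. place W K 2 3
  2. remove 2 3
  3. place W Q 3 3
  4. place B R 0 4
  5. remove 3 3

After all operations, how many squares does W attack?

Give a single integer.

Answer: 0

Derivation:
Op 1: place WK@(2,3)
Op 2: remove (2,3)
Op 3: place WQ@(3,3)
Op 4: place BR@(0,4)
Op 5: remove (3,3)
Per-piece attacks for W:
Union (0 distinct): (none)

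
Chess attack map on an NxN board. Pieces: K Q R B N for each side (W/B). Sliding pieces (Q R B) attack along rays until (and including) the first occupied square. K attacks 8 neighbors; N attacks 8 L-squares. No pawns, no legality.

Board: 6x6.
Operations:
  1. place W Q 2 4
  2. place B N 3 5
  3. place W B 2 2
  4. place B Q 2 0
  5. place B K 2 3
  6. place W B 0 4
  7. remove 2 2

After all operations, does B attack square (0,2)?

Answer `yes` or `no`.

Answer: yes

Derivation:
Op 1: place WQ@(2,4)
Op 2: place BN@(3,5)
Op 3: place WB@(2,2)
Op 4: place BQ@(2,0)
Op 5: place BK@(2,3)
Op 6: place WB@(0,4)
Op 7: remove (2,2)
Per-piece attacks for B:
  BQ@(2,0): attacks (2,1) (2,2) (2,3) (3,0) (4,0) (5,0) (1,0) (0,0) (3,1) (4,2) (5,3) (1,1) (0,2) [ray(0,1) blocked at (2,3)]
  BK@(2,3): attacks (2,4) (2,2) (3,3) (1,3) (3,4) (3,2) (1,4) (1,2)
  BN@(3,5): attacks (4,3) (5,4) (2,3) (1,4)
B attacks (0,2): yes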